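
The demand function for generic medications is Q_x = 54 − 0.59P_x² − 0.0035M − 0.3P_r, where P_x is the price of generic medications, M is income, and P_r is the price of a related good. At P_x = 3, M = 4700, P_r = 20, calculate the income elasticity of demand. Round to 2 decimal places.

-0.63

First evaluate Q_x: 54 − 0.59(3)² − 0.0035(4700) − 0.3(20) = 54 − 5.31 − 16.45 − 6 = 26.24.
∂Q_x/∂M = −0.0035, so E_I = -0.0035·(4700/26.24) ≈ -0.63.
E_I < 0: inferior good.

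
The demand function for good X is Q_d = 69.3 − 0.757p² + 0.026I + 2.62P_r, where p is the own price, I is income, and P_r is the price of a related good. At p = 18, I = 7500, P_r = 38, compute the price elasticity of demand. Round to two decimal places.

-4.14

At the given point, Q_d = 69.3 − 0.757(18)² + 0.026(7500) + 2.62(38) = 69.3 − 245.268 + 195 + 99.56 = 118.592.
∂Q_d/∂p = −2·0.757·p = -27.252, so E_p = -27.252·(18/118.592) ≈ -4.14.
|E_p| > 1: demand is elastic.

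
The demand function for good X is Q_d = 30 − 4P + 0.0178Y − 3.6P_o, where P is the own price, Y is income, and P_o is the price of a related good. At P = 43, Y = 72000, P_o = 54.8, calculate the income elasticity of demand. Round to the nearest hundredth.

Evaluating quantity at (P, Y, P_o) gives Q_d = 30 − 4(43) + 0.0178(72000) − 3.6(54.8) = 30 − 172 + 1281.6 − 197.28 = 942.32.
∂Q_d/∂Y = +0.0178, so E_I = 0.0178·(72000/942.32) ≈ 1.36.
E_I > 1: normal good (luxury).

1.36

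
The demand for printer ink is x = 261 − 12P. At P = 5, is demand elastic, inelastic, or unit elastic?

inelastic

At P = 5, x = 201.
dx/dP = −12.
Point elasticity E = (dx/dP)·(P/x) = -12 × 5/201 ≈ -0.299.
|E| ≈ 0.299 < 1, so demand is inelastic.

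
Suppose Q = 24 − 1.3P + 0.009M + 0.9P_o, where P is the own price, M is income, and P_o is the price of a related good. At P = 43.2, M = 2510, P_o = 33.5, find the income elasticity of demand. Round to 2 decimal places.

Evaluating quantity at (P, M, P_o) gives Q = 24 − 1.3(43.2) + 0.009(2510) + 0.9(33.5) = 24 − 56.16 + 22.59 + 30.15 = 20.58.
∂Q/∂M = +0.009, so E_I = 0.009·(2510/20.58) ≈ 1.10.
E_I > 1: normal good (luxury).

1.10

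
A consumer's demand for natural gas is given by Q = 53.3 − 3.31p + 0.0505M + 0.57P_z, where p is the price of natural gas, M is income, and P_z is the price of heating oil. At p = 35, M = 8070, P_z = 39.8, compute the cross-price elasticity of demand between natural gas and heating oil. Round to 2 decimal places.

Substituting, Q = 53.3 − 3.31(35) + 0.0505(8070) + 0.57(39.8) = 53.3 − 115.85 + 407.535 + 22.686 = 367.671.
∂Q/∂P_z = +0.57, so E_xy = 0.57·(39.8/367.671) ≈ 0.06.
E_xy > 0: the goods are substitutes.

0.06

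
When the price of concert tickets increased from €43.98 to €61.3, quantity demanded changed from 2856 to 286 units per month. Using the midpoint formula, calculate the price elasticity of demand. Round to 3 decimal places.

%Δq = (286 − 2856)/[(2856 + 286)/2] = -2570/1571 ≈ -1.6359.
%ΔP = (61.3 − 43.98)/[(43.98 + 61.3)/2] = 17.32/52.64 ≈ 0.3290.
Arc elasticity E = %Δq/%ΔP ≈ -1.6359/0.3290 ≈ -4.972.
|E| > 1: demand is elastic over this range.

-4.972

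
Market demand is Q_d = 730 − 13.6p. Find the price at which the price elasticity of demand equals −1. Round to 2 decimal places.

For linear demand Q_d = a − bp, E = −bp/(a − bp). |E| = 1 ⇒ bp = a − bp ⇒ p = a/(2b).
p = 730/(2·13.6) ≈ 26.84.

26.84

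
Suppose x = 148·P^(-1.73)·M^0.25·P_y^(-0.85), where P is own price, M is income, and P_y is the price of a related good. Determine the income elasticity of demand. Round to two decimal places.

For a Cobb–Douglas (constant-elasticity) form x = A·M^α·…, the elasticity with respect to M equals the exponent α at every point.
Here the exponent on M is 0.25, so the income elasticity of demand is 0.25.

0.25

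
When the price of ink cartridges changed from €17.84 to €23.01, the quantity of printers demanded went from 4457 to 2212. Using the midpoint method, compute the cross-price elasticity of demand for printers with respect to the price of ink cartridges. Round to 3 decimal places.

%ΔQ_x = (2212 − 4457)/[(4457+2212)/2] = -2245/3334.5 ≈ -0.6733.
%ΔP_y = (23.01 − 17.84)/[(17.84+23.01)/2] ≈ 0.2531.
E_xy = -0.6733/0.2531 ≈ -2.660.
E_xy < 0, so printers and ink cartridges are complements.

-2.660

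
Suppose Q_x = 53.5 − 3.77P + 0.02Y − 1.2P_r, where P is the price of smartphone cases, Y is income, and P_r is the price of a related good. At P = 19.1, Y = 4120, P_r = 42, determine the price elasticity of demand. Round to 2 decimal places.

-5.34

At the given point, Q_x = 53.5 − 3.77(19.1) + 0.02(4120) − 1.2(42) = 53.5 − 72.007 + 82.4 − 50.4 = 13.493.
∂Q_x/∂P = −3.77, so E_p = (−3.77)·(19.1/13.493) ≈ -5.34.
|E_p| > 1: demand is elastic.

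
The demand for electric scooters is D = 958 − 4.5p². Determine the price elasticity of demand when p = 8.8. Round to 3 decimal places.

-1.143

At p = 8.8, D = 609.52.
dD/dp = −2·4.5·p = −79.2.
Point elasticity E = (dD/dp)·(p/D) = -79.2 × 8.8/609.52 ≈ -1.143.
|E| > 1, so demand is elastic at this price.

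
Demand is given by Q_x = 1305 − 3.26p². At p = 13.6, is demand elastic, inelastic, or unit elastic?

elastic

At p = 13.6, Q_x = 702.0304.
dQ_x/dp = −2·3.26·p = −88.672.
Point elasticity E = (dQ_x/dp)·(p/Q_x) = -88.672 × 13.6/702.0304 ≈ -1.718.
|E| ≈ 1.718 > 1, so demand is elastic.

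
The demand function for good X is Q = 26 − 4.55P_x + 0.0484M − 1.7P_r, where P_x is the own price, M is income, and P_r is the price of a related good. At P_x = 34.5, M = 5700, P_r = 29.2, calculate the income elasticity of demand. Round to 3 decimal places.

2.896

Q = 26 − 4.55(34.5) + 0.0484(5700) − 1.7(29.2) = 26 − 156.975 + 275.88 − 49.64 = 95.265.
∂Q/∂M = +0.0484, so E_I = 0.0484·(5700/95.265) ≈ 2.896.
E_I > 1: normal good (luxury).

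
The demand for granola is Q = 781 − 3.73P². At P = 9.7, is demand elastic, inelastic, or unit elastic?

elastic

At P = 9.7, Q = 430.0443.
dQ/dP = −2·3.73·P = −72.362.
Point elasticity E = (dQ/dP)·(P/Q) = -72.362 × 9.7/430.0443 ≈ -1.632.
|E| ≈ 1.632 > 1, so demand is elastic.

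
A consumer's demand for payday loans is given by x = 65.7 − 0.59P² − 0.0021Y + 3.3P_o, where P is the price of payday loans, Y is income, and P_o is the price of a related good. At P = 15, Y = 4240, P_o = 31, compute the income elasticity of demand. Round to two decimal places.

-0.34

At the given point, x = 65.7 − 0.59(15)² − 0.0021(4240) + 3.3(31) = 65.7 − 132.75 − 8.904 + 102.3 = 26.346.
∂x/∂Y = −0.0021, so E_I = -0.0021·(4240/26.346) ≈ -0.34.
E_I < 0: inferior good.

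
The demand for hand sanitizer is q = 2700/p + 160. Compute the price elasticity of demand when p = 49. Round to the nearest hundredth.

-0.26

At p = 49, q = 215.102.
dq/dp = −2700/p² = −1.1245.
Point elasticity E = (dq/dp)·(p/q) = -1.1245 × 49/215.102 ≈ -0.26.
|E| < 1, so demand is inelastic at this price.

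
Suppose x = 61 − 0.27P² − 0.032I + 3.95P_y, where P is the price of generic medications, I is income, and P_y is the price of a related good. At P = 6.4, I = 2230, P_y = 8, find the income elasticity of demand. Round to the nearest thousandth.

Substituting, x = 61 − 0.27(6.4)² − 0.032(2230) + 3.95(8) = 61 − 11.0592 − 71.36 + 31.6 = 10.1808.
∂x/∂I = −0.032, so E_I = -0.032·(2230/10.1808) ≈ -7.009.
E_I < 0: inferior good.

-7.009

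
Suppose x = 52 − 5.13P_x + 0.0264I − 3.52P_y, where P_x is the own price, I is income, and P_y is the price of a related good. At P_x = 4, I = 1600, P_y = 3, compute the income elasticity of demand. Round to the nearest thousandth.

Evaluating quantity at (P_x, I, P_y) gives x = 52 − 5.13(4) + 0.0264(1600) − 3.52(3) = 52 − 20.52 + 42.24 − 10.56 = 63.16.
∂x/∂I = +0.0264, so E_I = 0.0264·(1600/63.16) ≈ 0.669.
E_I ∈ (0,1): normal good (necessity).

0.669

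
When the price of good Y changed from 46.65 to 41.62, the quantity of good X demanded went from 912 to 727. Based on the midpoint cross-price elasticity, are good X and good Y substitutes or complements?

substitutes

%ΔQ_x = (727 − 912)/[(912+727)/2] = -185/819.5 ≈ -0.2257.
%ΔP_y = (41.62 − 46.65)/[(46.65+41.62)/2] ≈ -0.1140.
E_xy = -0.2257/-0.1140 ≈ 1.981.
E_xy > 0, so the goods are substitutes.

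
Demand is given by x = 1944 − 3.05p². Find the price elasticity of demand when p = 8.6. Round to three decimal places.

At p = 8.6, x = 1718.422.
dx/dp = −2·3.05·p = −52.46.
Point elasticity E = (dx/dp)·(p/x) = -52.46 × 8.6/1718.422 ≈ -0.263.
|E| < 1, so demand is inelastic at this price.

-0.263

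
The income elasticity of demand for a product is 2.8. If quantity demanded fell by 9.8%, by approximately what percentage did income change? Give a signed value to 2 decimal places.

-3.50

%ΔQ ≈ E × %ΔI ⇒ %ΔI = %ΔQ / E = (-9.8%)/(2.8) = -3.50%.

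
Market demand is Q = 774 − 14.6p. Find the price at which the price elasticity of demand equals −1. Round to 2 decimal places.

For linear demand Q = a − bp, E = −bp/(a − bp). |E| = 1 ⇒ bp = a − bp ⇒ p = a/(2b).
p = 774/(2·14.6) ≈ 26.51.

26.51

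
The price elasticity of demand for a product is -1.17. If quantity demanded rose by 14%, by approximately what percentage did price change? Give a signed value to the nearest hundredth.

%ΔQ ≈ E × %ΔP ⇒ %ΔP = %ΔQ / E = (14%)/(-1.17) ≈ -11.97%.

-11.97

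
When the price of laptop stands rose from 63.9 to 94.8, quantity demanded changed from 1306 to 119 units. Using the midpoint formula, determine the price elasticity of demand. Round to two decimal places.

%ΔQ = (119 − 1306)/[(1306 + 119)/2] = -1187/712.5 ≈ -1.6660.
%ΔP = (94.8 − 63.9)/[(63.9 + 94.8)/2] = 30.9/79.35 ≈ 0.3894.
Arc elasticity E = %ΔQ/%ΔP ≈ -1.6660/0.3894 ≈ -4.28.
|E| > 1: demand is elastic over this range.

-4.28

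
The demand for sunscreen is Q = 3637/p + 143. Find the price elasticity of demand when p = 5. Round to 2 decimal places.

At p = 5, Q = 870.4.
dQ/dp = −3637/p² = −145.48.
Point elasticity E = (dQ/dp)·(p/Q) = -145.48 × 5/870.4 ≈ -0.84.
|E| < 1, so demand is inelastic at this price.

-0.84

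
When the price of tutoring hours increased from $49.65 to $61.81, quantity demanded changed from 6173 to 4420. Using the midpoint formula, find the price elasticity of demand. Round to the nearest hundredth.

-1.52

%ΔQ = (4420 − 6173)/[(6173 + 4420)/2] = -1753/5296.5 ≈ -0.3310.
%Δp = (61.81 − 49.65)/[(49.65 + 61.81)/2] = 12.16/55.73 ≈ 0.2182.
Arc elasticity E = %ΔQ/%Δp ≈ -0.3310/0.2182 ≈ -1.52.
|E| > 1: demand is elastic over this range.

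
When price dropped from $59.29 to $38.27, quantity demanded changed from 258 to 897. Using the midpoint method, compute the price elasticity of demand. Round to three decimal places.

%ΔQ = (897 − 258)/[(258 + 897)/2] = 639/577.5 ≈ 1.1065.
%ΔP = (38.27 − 59.29)/[(59.29 + 38.27)/2] = -21.02/48.78 ≈ -0.4309.
Arc elasticity E = %ΔQ/%ΔP ≈ 1.1065/-0.4309 ≈ -2.568.
|E| > 1: demand is elastic over this range.

-2.568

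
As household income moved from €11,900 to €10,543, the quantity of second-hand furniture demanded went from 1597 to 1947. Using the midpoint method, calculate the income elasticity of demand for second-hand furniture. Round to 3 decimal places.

-1.633

%ΔQ = (1947 − 1597)/[(1597+1947)/2] = 350/1772 ≈ 0.1975.
%ΔI = (10,543 − 11,900)/[(11,900+10,543)/2] = -1357/11221.5 ≈ -0.1209.
E_I = %ΔQ/%ΔI ≈ -1.633.
E_I < 0: inferior good.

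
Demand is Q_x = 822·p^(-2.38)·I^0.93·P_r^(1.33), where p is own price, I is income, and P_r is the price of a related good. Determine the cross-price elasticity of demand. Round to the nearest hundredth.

1.33

For a Cobb–Douglas (constant-elasticity) form Q_x = A·P_r^α·…, the elasticity with respect to P_r equals the exponent α at every point.
Here the exponent on P_r is 1.33, so the cross-price elasticity of demand is 1.33.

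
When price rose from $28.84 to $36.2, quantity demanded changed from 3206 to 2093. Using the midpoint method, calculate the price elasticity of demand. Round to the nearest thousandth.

-1.856

%ΔQ = (2093 − 3206)/[(3206 + 2093)/2] = -1113/2649.5 ≈ -0.4201.
%Δp = (36.2 − 28.84)/[(28.84 + 36.2)/2] = 7.36/32.52 ≈ 0.2263.
Arc elasticity E = %ΔQ/%Δp ≈ -0.4201/0.2263 ≈ -1.856.
|E| > 1: demand is elastic over this range.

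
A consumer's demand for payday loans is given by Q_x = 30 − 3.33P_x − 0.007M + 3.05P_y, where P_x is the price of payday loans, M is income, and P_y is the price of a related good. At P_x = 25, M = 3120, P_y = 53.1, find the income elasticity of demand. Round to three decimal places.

Q_x = 30 − 3.33(25) − 0.007(3120) + 3.05(53.1) = 30 − 83.25 − 21.84 + 161.955 = 86.865.
∂Q_x/∂M = −0.007, so E_I = -0.007·(3120/86.865) ≈ -0.251.
E_I < 0: inferior good.

-0.251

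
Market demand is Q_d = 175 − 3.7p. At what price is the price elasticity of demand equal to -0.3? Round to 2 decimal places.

Set −bp/(a − bp) = −0.3 ⇒ bp = 0.3(a − bp) ⇒ bp(1+0.3) = 0.3·a.
p = 0.3·175/(3.7·1.3) ≈ 10.91.

10.91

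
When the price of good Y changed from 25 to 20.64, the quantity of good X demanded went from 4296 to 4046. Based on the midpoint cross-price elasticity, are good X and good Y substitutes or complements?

substitutes

%ΔQ_x = (4046 − 4296)/[(4296+4046)/2] = -250/4171 ≈ -0.0599.
%ΔP_y = (20.64 − 25)/[(25+20.64)/2] ≈ -0.1911.
E_xy = -0.0599/-0.1911 ≈ 0.314.
E_xy > 0, so the goods are substitutes.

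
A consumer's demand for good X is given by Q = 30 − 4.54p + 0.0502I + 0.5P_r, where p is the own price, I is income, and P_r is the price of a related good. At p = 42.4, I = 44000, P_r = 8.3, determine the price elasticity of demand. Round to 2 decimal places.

-0.09

Substituting, Q = 30 − 4.54(42.4) + 0.0502(44000) + 0.5(8.3) = 30 − 192.496 + 2208.8 + 4.15 = 2050.454.
∂Q/∂p = −4.54, so E_p = (−4.54)·(42.4/2050.454) ≈ -0.09.
|E_p| < 1: demand is inelastic.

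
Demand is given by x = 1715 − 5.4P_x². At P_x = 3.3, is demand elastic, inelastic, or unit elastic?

At P_x = 3.3, x = 1656.194.
dx/dP_x = −2·5.4·P_x = −35.64.
Point elasticity E = (dx/dP_x)·(P_x/x) = -35.64 × 3.3/1656.194 ≈ -0.071.
|E| ≈ 0.071 < 1, so demand is inelastic.

inelastic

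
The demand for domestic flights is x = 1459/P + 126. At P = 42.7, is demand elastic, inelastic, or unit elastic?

At P = 42.7, x = 160.1686.
dx/dP = −1459/P² = −0.8002.
Point elasticity E = (dx/dP)·(P/x) = -0.8002 × 42.7/160.1686 ≈ -0.213.
|E| ≈ 0.213 < 1, so demand is inelastic.

inelastic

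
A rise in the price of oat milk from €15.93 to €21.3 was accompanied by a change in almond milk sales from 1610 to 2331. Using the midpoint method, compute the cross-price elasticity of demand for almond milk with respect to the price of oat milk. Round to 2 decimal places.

1.27

%ΔQ_x = (2331 − 1610)/[(1610+2331)/2] = 721/1970.5 ≈ 0.3659.
%ΔP_y = (21.3 − 15.93)/[(15.93+21.3)/2] ≈ 0.2885.
E_xy = 0.3659/0.2885 ≈ 1.27.
E_xy > 0, so almond milk and oat milk are substitutes.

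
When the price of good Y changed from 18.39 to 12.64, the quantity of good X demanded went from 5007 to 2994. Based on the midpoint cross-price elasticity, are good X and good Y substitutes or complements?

substitutes

%ΔQ_x = (2994 − 5007)/[(5007+2994)/2] = -2013/4000.5 ≈ -0.5032.
%ΔP_y = (12.64 − 18.39)/[(18.39+12.64)/2] ≈ -0.3706.
E_xy = -0.5032/-0.3706 ≈ 1.358.
E_xy > 0, so the goods are substitutes.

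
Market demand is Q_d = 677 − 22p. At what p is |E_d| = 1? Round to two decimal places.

For linear demand Q_d = a − bp, E = −bp/(a − bp). |E| = 1 ⇒ bp = a − bp ⇒ p = a/(2b).
p = 677/(2·22) ≈ 15.39.

15.39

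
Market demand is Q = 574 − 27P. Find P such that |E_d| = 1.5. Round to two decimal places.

Set −bP/(a − bP) = −1.5 ⇒ bP = 1.5(a − bP) ⇒ bP(1+1.5) = 1.5·a.
P = 1.5·574/(27·2.5) ≈ 12.76.

12.76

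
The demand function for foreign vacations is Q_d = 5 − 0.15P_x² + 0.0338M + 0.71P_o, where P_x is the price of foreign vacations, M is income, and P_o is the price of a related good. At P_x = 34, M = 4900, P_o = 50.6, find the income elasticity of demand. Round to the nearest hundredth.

Evaluating quantity at (P_x, M, P_o) gives Q_d = 5 − 0.15(34)² + 0.0338(4900) + 0.71(50.6) = 5 − 173.4 + 165.62 + 35.926 = 33.146.
∂Q_d/∂M = +0.0338, so E_I = 0.0338·(4900/33.146) ≈ 5.00.
E_I > 1: normal good (luxury).

5.00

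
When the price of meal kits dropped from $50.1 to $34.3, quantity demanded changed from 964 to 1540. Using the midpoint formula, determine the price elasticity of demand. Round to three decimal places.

%Δq = (1540 − 964)/[(964 + 1540)/2] = 576/1252 ≈ 0.4601.
%Δp = (34.3 − 50.1)/[(50.1 + 34.3)/2] = -15.8/42.2 ≈ -0.3744.
Arc elasticity E = %Δq/%Δp ≈ 0.4601/-0.3744 ≈ -1.229.
|E| > 1: demand is elastic over this range.

-1.229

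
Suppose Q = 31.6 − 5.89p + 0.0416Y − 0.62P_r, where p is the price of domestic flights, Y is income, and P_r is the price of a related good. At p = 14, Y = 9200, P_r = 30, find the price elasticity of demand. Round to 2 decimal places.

At the given point, Q = 31.6 − 5.89(14) + 0.0416(9200) − 0.62(30) = 31.6 − 82.46 + 382.72 − 18.6 = 313.26.
∂Q/∂p = −5.89, so E_p = (−5.89)·(14/313.26) ≈ -0.26.
|E_p| < 1: demand is inelastic.

-0.26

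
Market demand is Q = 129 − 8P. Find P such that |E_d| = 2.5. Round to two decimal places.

11.52

Set −bP/(a − bP) = −2.5 ⇒ bP = 2.5(a − bP) ⇒ bP(1+2.5) = 2.5·a.
P = 2.5·129/(8·3.5) ≈ 11.52.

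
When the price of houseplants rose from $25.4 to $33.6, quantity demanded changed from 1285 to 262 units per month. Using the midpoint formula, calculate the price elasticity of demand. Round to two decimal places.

-4.76

%Δq = (262 − 1285)/[(1285 + 262)/2] = -1023/773.5 ≈ -1.3226.
%Δp = (33.6 − 25.4)/[(25.4 + 33.6)/2] = 8.2/29.5 ≈ 0.2780.
Arc elasticity E = %Δq/%Δp ≈ -1.3226/0.2780 ≈ -4.76.
|E| > 1: demand is elastic over this range.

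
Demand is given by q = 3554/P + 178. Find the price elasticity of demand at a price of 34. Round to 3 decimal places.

-0.370

At P = 34, q = 282.5294.
dq/dP = −3554/P² = −3.0744.
Point elasticity E = (dq/dP)·(P/q) = -3.0744 × 34/282.5294 ≈ -0.370.
|E| < 1, so demand is inelastic at this price.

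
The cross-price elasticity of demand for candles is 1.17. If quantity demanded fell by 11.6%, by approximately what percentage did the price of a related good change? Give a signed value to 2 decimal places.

%ΔQ ≈ E × %ΔP_y ⇒ %ΔP_y = %ΔQ / E = (-11.6%)/(1.17) ≈ -9.91%.

-9.91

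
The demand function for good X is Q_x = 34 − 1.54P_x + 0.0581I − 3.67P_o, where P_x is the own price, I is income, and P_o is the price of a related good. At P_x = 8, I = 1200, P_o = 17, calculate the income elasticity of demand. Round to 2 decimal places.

2.40

Substituting, Q_x = 34 − 1.54(8) + 0.0581(1200) − 3.67(17) = 34 − 12.32 + 69.72 − 62.39 = 29.01.
∂Q_x/∂I = +0.0581, so E_I = 0.0581·(1200/29.01) ≈ 2.40.
E_I > 1: normal good (luxury).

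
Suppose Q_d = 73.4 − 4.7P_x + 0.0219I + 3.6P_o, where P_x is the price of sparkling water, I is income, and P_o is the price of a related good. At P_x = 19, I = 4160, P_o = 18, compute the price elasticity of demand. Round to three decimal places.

At the given point, Q_d = 73.4 − 4.7(19) + 0.0219(4160) + 3.6(18) = 73.4 − 89.3 + 91.104 + 64.8 = 140.004.
∂Q_d/∂P_x = −4.7, so E_p = (−4.7)·(19/140.004) ≈ -0.638.
|E_p| < 1: demand is inelastic.

-0.638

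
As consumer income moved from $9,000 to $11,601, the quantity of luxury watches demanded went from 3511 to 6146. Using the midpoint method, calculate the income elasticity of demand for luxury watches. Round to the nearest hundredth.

2.16

%ΔQ = (6146 − 3511)/[(3511+6146)/2] = 2635/4828.5 ≈ 0.5457.
%ΔI = (11,601 − 9,000)/[(9,000+11,601)/2] = 2601/10300.5 ≈ 0.2525.
E_I = %ΔQ/%ΔI ≈ 2.16.
E_I > 1: normal good (luxury).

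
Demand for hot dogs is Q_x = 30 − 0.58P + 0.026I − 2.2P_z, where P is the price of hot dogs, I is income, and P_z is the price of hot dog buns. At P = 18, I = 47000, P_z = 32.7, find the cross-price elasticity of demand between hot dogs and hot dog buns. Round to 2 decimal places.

Q_x = 30 − 0.58(18) + 0.026(47000) − 2.2(32.7) = 30 − 10.44 + 1222 − 71.94 = 1169.62.
∂Q_x/∂P_z = −2.2, so E_xy = -2.2·(32.7/1169.62) ≈ -0.06.
E_xy < 0: the goods are complements.

-0.06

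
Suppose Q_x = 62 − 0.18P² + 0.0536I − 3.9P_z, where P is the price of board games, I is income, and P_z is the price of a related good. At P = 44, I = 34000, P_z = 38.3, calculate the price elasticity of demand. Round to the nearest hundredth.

-0.50

Substituting, Q_x = 62 − 0.18(44)² + 0.0536(34000) − 3.9(38.3) = 62 − 348.48 + 1822.4 − 149.37 = 1386.55.
∂Q_x/∂P = −2·0.18·P = -15.84, so E_p = -15.84·(44/1386.55) ≈ -0.50.
|E_p| < 1: demand is inelastic.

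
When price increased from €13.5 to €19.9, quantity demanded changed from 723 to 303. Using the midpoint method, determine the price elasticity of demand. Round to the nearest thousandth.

-2.136

%Δq = (303 − 723)/[(723 + 303)/2] = -420/513 ≈ -0.8187.
%Δp = (19.9 − 13.5)/[(13.5 + 19.9)/2] = 6.4/16.7 ≈ 0.3832.
Arc elasticity E = %Δq/%Δp ≈ -0.8187/0.3832 ≈ -2.136.
|E| > 1: demand is elastic over this range.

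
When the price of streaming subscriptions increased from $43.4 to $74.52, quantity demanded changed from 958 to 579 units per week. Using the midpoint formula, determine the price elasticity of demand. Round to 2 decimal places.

%Δq = (579 − 958)/[(958 + 579)/2] = -379/768.5 ≈ -0.4932.
%ΔP = (74.52 − 43.4)/[(43.4 + 74.52)/2] = 31.12/58.96 ≈ 0.5278.
Arc elasticity E = %Δq/%ΔP ≈ -0.4932/0.5278 ≈ -0.93.
|E| < 1: demand is inelastic over this range.

-0.93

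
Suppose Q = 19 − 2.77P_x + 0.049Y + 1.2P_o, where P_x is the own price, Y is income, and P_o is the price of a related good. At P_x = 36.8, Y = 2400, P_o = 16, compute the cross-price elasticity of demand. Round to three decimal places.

Evaluating quantity at (P_x, Y, P_o) gives Q = 19 − 2.77(36.8) + 0.049(2400) + 1.2(16) = 19 − 101.936 + 117.6 + 19.2 = 53.864.
∂Q/∂P_o = +1.2, so E_xy = 1.2·(16/53.864) ≈ 0.356.
E_xy > 0: the goods are substitutes.

0.356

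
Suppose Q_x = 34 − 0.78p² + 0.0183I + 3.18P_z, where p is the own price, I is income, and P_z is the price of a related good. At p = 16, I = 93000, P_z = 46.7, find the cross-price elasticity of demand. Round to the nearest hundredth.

Substituting, Q_x = 34 − 0.78(16)² + 0.0183(93000) + 3.18(46.7) = 34 − 199.68 + 1701.9 + 148.506 = 1684.726.
∂Q_x/∂P_z = +3.18, so E_xy = 3.18·(46.7/1684.726) ≈ 0.09.
E_xy > 0: the goods are substitutes.

0.09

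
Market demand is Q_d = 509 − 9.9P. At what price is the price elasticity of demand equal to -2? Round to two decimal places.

34.28

Set −bP/(a − bP) = −2 ⇒ bP = 2(a − bP) ⇒ bP(1+2) = 2·a.
P = 2·509/(9.9·3) ≈ 34.28.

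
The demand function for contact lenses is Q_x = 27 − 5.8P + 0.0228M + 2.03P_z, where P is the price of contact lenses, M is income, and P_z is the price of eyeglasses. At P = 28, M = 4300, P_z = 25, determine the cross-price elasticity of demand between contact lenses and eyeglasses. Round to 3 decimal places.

3.790

First evaluate Q_x: 27 − 5.8(28) + 0.0228(4300) + 2.03(25) = 27 − 162.4 + 98.04 + 50.75 = 13.39.
∂Q_x/∂P_z = +2.03, so E_xy = 2.03·(25/13.39) ≈ 3.790.
E_xy > 0: the goods are substitutes.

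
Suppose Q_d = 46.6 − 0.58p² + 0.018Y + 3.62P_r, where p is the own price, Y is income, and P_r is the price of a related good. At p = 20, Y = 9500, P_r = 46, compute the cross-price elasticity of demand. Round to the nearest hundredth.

1.09

First evaluate Q_d: 46.6 − 0.58(20)² + 0.018(9500) + 3.62(46) = 46.6 − 232 + 171 + 166.52 = 152.12.
∂Q_d/∂P_r = +3.62, so E_xy = 3.62·(46/152.12) ≈ 1.09.
E_xy > 0: the goods are substitutes.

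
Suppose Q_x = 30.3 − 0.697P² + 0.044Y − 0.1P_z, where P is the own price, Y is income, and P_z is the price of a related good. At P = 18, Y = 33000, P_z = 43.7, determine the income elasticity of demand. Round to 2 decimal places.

First evaluate Q_x: 30.3 − 0.697(18)² + 0.044(33000) − 0.1(43.7) = 30.3 − 225.828 + 1452 − 4.37 = 1252.102.
∂Q_x/∂Y = +0.044, so E_I = 0.044·(33000/1252.102) ≈ 1.16.
E_I > 1: normal good (luxury).

1.16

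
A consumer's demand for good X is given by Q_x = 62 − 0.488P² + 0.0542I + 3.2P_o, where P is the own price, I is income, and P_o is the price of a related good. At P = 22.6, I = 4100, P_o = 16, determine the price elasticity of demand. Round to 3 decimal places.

-5.785

At the given point, Q_x = 62 − 0.488(22.6)² + 0.0542(4100) + 3.2(16) = 62 − 249.2509 + 222.22 + 51.2 = 86.1691.
∂Q_x/∂P = −2·0.488·P = -22.0576, so E_p = -22.0576·(22.6/86.1691) ≈ -5.785.
|E_p| > 1: demand is elastic.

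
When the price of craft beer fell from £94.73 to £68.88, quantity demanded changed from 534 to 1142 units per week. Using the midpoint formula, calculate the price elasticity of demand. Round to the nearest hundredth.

%ΔQ = (1142 − 534)/[(534 + 1142)/2] = 608/838 ≈ 0.7255.
%Δp = (68.88 − 94.73)/[(94.73 + 68.88)/2] = -25.85/81.805 ≈ -0.3160.
Arc elasticity E = %ΔQ/%Δp ≈ 0.7255/-0.3160 ≈ -2.30.
|E| > 1: demand is elastic over this range.

-2.30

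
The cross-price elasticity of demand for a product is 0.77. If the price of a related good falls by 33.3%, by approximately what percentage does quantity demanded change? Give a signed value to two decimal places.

-25.64

%ΔQ ≈ E × %ΔP_y = (0.77) × (-33.3%) ≈ -25.64%.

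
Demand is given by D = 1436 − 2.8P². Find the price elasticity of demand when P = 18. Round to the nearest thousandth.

-3.431

At P = 18, D = 528.8.
dD/dP = −2·2.8·P = −100.8.
Point elasticity E = (dD/dP)·(P/D) = -100.8 × 18/528.8 ≈ -3.431.
|E| > 1, so demand is elastic at this price.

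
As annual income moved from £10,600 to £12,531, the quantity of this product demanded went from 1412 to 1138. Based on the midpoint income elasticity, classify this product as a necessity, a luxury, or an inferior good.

%ΔQ = (1138 − 1412)/[(1412+1138)/2] = -274/1275 ≈ -0.2149.
%ΔM = (12,531 − 10,600)/[(10,600+12,531)/2] = 1931/11565.5 ≈ 0.1670.
E_I = %ΔQ/%ΔM ≈ -1.287.
E_I < 0: inferior good.

inferior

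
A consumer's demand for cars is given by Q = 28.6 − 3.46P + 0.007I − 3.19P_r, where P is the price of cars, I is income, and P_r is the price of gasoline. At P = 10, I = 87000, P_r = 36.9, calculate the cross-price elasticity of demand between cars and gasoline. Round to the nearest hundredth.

-0.24

At the given point, Q = 28.6 − 3.46(10) + 0.007(87000) − 3.19(36.9) = 28.6 − 34.6 + 609 − 117.711 = 485.289.
∂Q/∂P_r = −3.19, so E_xy = -3.19·(36.9/485.289) ≈ -0.24.
E_xy < 0: the goods are complements.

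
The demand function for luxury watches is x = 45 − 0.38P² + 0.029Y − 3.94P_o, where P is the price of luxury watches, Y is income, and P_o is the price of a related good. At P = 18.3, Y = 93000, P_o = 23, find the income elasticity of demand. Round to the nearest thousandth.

1.068

Evaluating quantity at (P, Y, P_o) gives x = 45 − 0.38(18.3)² + 0.029(93000) − 3.94(23) = 45 − 127.2582 + 2697 − 90.62 = 2524.1218.
∂x/∂Y = +0.029, so E_I = 0.029·(93000/2524.1218) ≈ 1.068.
E_I > 1: normal good (luxury).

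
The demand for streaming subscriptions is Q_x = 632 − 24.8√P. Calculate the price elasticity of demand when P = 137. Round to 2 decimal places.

-0.42

At P = 137, Q_x = 341.7234.
dQ_x/dP = −24.8/(2√P) = −24.8/(2·11.7047).
Point elasticity E = (dQ_x/dP)·(P/Q_x) = -1.0594 × 137/341.7234 ≈ -0.42.
|E| < 1, so demand is inelastic at this price.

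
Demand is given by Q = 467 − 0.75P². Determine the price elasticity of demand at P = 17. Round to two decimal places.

At P = 17, Q = 250.25.
dQ/dP = −2·0.75·P = −25.5.
Point elasticity E = (dQ/dP)·(P/Q) = -25.5 × 17/250.25 ≈ -1.73.
|E| > 1, so demand is elastic at this price.

-1.73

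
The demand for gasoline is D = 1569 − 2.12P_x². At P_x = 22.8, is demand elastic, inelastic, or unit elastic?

At P_x = 22.8, D = 466.9392.
dD/dP_x = −2·2.12·P_x = −96.672.
Point elasticity E = (dD/dP_x)·(P_x/D) = -96.672 × 22.8/466.9392 ≈ -4.720.
|E| ≈ 4.720 > 1, so demand is elastic.

elastic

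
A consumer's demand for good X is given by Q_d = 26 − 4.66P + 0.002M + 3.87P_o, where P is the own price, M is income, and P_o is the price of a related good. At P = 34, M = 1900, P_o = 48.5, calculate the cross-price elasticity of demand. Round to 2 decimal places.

First evaluate Q_d: 26 − 4.66(34) + 0.002(1900) + 3.87(48.5) = 26 − 158.44 + 3.8 + 187.695 = 59.055.
∂Q_d/∂P_o = +3.87, so E_xy = 3.87·(48.5/59.055) ≈ 3.18.
E_xy > 0: the goods are substitutes.

3.18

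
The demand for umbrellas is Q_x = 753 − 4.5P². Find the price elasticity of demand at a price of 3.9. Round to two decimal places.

-0.20

At P = 3.9, Q_x = 684.555.
dQ_x/dP = −2·4.5·P = −35.1.
Point elasticity E = (dQ_x/dP)·(P/Q_x) = -35.1 × 3.9/684.555 ≈ -0.20.
|E| < 1, so demand is inelastic at this price.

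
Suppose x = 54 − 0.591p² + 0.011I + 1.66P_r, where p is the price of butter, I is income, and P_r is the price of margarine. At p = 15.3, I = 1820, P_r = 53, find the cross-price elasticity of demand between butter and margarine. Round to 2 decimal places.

3.72

At the given point, x = 54 − 0.591(15.3)² + 0.011(1820) + 1.66(53) = 54 − 138.3472 + 20.02 + 87.98 = 23.6528.
∂x/∂P_r = +1.66, so E_xy = 1.66·(53/23.6528) ≈ 3.72.
E_xy > 0: the goods are substitutes.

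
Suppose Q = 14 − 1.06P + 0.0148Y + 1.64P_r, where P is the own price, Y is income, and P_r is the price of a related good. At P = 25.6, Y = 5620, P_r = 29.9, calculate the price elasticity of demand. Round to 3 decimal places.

First evaluate Q: 14 − 1.06(25.6) + 0.0148(5620) + 1.64(29.9) = 14 − 27.136 + 83.176 + 49.036 = 119.076.
∂Q/∂P = −1.06, so E_p = (−1.06)·(25.6/119.076) ≈ -0.228.
|E_p| < 1: demand is inelastic.

-0.228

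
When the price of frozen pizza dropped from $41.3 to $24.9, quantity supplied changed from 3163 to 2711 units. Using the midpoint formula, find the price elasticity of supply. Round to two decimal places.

0.31

%Δq = (2711 − 3163)/[(3163 + 2711)/2] = -452/2937 ≈ -0.1539.
%Δp = (24.9 − 41.3)/[(41.3 + 24.9)/2] = -16.4/33.1 ≈ -0.4955.
Arc elasticity E = %Δq/%Δp ≈ -0.1539/-0.4955 ≈ 0.31.
|E| < 1: supply is inelastic over this range.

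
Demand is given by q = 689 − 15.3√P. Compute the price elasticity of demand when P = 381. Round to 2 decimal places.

At P = 381, q = 390.3559.
dq/dP = −15.3/(2√P) = −15.3/(2·19.5192).
Point elasticity E = (dq/dP)·(P/q) = -0.3919 × 381/390.3559 ≈ -0.38.
|E| < 1, so demand is inelastic at this price.

-0.38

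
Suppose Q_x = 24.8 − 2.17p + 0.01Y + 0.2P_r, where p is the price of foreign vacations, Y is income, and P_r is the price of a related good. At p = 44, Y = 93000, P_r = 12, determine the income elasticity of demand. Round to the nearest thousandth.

1.079

Substituting, Q_x = 24.8 − 2.17(44) + 0.01(93000) + 0.2(12) = 24.8 − 95.48 + 930 + 2.4 = 861.72.
∂Q_x/∂Y = +0.01, so E_I = 0.01·(93000/861.72) ≈ 1.079.
E_I > 1: normal good (luxury).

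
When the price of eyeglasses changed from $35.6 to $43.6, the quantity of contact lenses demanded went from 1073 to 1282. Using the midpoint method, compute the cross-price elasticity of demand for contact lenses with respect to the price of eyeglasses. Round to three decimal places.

0.879

%ΔQ_x = (1282 − 1073)/[(1073+1282)/2] = 209/1177.5 ≈ 0.1775.
%ΔP_y = (43.6 − 35.6)/[(35.6+43.6)/2] ≈ 0.2020.
E_xy = 0.1775/0.2020 ≈ 0.879.
E_xy > 0, so contact lenses and eyeglasses are substitutes.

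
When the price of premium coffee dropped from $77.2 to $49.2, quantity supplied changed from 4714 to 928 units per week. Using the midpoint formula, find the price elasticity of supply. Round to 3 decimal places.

%ΔQ = (928 − 4714)/[(4714 + 928)/2] = -3786/2821 ≈ -1.3421.
%ΔP = (49.2 − 77.2)/[(77.2 + 49.2)/2] = -28/63.2 ≈ -0.4430.
Arc elasticity E = %ΔQ/%ΔP ≈ -1.3421/-0.4430 ≈ 3.029.
|E| > 1: supply is elastic over this range.

3.029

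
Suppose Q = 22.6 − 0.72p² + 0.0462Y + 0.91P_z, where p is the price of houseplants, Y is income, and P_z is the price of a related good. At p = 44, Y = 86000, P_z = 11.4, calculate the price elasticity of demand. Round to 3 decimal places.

At the given point, Q = 22.6 − 0.72(44)² + 0.0462(86000) + 0.91(11.4) = 22.6 − 1393.92 + 3973.2 + 10.374 = 2612.254.
∂Q/∂p = −2·0.72·p = -63.36, so E_p = -63.36·(44/2612.254) ≈ -1.067.
|E_p| > 1: demand is elastic.

-1.067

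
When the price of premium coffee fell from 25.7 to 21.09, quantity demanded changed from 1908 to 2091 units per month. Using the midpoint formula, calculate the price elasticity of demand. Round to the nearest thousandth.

-0.464

%Δq = (2091 − 1908)/[(1908 + 2091)/2] = 183/1999.5 ≈ 0.0915.
%Δp = (21.09 − 25.7)/[(25.7 + 21.09)/2] = -4.61/23.395 ≈ -0.1971.
Arc elasticity E = %Δq/%Δp ≈ 0.0915/-0.1971 ≈ -0.464.
|E| < 1: demand is inelastic over this range.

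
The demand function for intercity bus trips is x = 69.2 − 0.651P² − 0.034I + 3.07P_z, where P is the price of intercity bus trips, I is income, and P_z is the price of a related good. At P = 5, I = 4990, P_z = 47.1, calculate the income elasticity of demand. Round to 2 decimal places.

-6.09

First evaluate x: 69.2 − 0.651(5)² − 0.034(4990) + 3.07(47.1) = 69.2 − 16.275 − 169.66 + 144.597 = 27.862.
∂x/∂I = −0.034, so E_I = -0.034·(4990/27.862) ≈ -6.09.
E_I < 0: inferior good.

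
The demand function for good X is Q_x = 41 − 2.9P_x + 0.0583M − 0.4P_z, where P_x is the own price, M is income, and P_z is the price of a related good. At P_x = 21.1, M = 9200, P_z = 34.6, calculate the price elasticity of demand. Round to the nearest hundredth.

-0.12

First evaluate Q_x: 41 − 2.9(21.1) + 0.0583(9200) − 0.4(34.6) = 41 − 61.19 + 536.36 − 13.84 = 502.33.
∂Q_x/∂P_x = −2.9, so E_p = (−2.9)·(21.1/502.33) ≈ -0.12.
|E_p| < 1: demand is inelastic.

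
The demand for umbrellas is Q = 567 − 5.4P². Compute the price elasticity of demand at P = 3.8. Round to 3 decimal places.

-0.319

At P = 3.8, Q = 489.024.
dQ/dP = −2·5.4·P = −41.04.
Point elasticity E = (dQ/dP)·(P/Q) = -41.04 × 3.8/489.024 ≈ -0.319.
|E| < 1, so demand is inelastic at this price.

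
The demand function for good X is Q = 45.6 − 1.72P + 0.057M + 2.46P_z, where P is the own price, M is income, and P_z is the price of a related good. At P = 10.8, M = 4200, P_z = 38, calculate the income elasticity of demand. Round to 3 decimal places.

Substituting, Q = 45.6 − 1.72(10.8) + 0.057(4200) + 2.46(38) = 45.6 − 18.576 + 239.4 + 93.48 = 359.904.
∂Q/∂M = +0.057, so E_I = 0.057·(4200/359.904) ≈ 0.665.
E_I ∈ (0,1): normal good (necessity).

0.665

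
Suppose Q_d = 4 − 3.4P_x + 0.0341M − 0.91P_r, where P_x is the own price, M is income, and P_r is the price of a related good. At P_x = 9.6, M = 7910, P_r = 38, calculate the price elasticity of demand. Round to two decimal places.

Substituting, Q_d = 4 − 3.4(9.6) + 0.0341(7910) − 0.91(38) = 4 − 32.64 + 269.731 − 34.58 = 206.511.
∂Q_d/∂P_x = −3.4, so E_p = (−3.4)·(9.6/206.511) ≈ -0.16.
|E_p| < 1: demand is inelastic.

-0.16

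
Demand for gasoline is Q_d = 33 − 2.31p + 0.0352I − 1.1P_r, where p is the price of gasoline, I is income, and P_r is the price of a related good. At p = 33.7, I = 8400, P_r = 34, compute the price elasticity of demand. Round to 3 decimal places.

-0.365

Evaluating quantity at (p, I, P_r) gives Q_d = 33 − 2.31(33.7) + 0.0352(8400) − 1.1(34) = 33 − 77.847 + 295.68 − 37.4 = 213.433.
∂Q_d/∂p = −2.31, so E_p = (−2.31)·(33.7/213.433) ≈ -0.365.
|E_p| < 1: demand is inelastic.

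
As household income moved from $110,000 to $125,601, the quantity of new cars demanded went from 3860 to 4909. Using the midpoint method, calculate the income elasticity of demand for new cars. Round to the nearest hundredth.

%ΔQ = (4909 − 3860)/[(3860+4909)/2] = 1049/4384.5 ≈ 0.2393.
%ΔI = (125,601 − 110,000)/[(110,000+125,601)/2] = 15601/117800.5 ≈ 0.1324.
E_I = %ΔQ/%ΔI ≈ 1.81.
E_I > 1: normal good (luxury).

1.81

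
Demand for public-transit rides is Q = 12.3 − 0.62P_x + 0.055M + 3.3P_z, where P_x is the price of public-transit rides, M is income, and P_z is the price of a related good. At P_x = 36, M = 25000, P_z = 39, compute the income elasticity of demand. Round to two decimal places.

Substituting, Q = 12.3 − 0.62(36) + 0.055(25000) + 3.3(39) = 12.3 − 22.32 + 1375 + 128.7 = 1493.68.
∂Q/∂M = +0.055, so E_I = 0.055·(25000/1493.68) ≈ 0.92.
E_I ∈ (0,1): normal good (necessity).

0.92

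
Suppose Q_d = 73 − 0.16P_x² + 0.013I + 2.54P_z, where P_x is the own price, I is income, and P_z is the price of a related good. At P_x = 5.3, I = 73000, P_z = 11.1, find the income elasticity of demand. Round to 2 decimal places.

Substituting, Q_d = 73 − 0.16(5.3)² + 0.013(73000) + 2.54(11.1) = 73 − 4.4944 + 949 + 28.194 = 1045.6996.
∂Q_d/∂I = +0.013, so E_I = 0.013·(73000/1045.6996) ≈ 0.91.
E_I ∈ (0,1): normal good (necessity).

0.91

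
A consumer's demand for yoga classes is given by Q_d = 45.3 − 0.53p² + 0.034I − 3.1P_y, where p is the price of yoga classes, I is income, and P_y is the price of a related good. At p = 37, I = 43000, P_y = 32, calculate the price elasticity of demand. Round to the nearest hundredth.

-2.13

Evaluating quantity at (p, I, P_y) gives Q_d = 45.3 − 0.53(37)² + 0.034(43000) − 3.1(32) = 45.3 − 725.57 + 1462 − 99.2 = 682.53.
∂Q_d/∂p = −2·0.53·p = -39.22, so E_p = -39.22·(37/682.53) ≈ -2.13.
|E_p| > 1: demand is elastic.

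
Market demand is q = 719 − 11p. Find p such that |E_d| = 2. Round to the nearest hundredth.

43.58

Set −bp/(a − bp) = −2 ⇒ bp = 2(a − bp) ⇒ bp(1+2) = 2·a.
p = 2·719/(11·3) ≈ 43.58.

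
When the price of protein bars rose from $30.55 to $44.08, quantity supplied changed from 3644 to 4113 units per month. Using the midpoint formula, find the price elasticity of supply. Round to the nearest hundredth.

%ΔQ = (4113 − 3644)/[(3644 + 4113)/2] = 469/3878.5 ≈ 0.1209.
%Δp = (44.08 − 30.55)/[(30.55 + 44.08)/2] = 13.53/37.315 ≈ 0.3626.
Arc elasticity E = %ΔQ/%Δp ≈ 0.1209/0.3626 ≈ 0.33.
|E| < 1: supply is inelastic over this range.

0.33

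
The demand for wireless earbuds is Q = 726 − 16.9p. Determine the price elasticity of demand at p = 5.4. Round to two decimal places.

-0.14

At p = 5.4, Q = 634.74.
dQ/dp = −16.9.
Point elasticity E = (dQ/dp)·(p/Q) = -16.9 × 5.4/634.74 ≈ -0.14.
|E| < 1, so demand is inelastic at this price.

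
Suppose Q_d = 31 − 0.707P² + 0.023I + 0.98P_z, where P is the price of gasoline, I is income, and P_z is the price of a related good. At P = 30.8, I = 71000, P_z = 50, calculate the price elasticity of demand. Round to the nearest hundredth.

-1.29

Q_d = 31 − 0.707(30.8)² + 0.023(71000) + 0.98(50) = 31 − 670.6885 + 1633 + 49 = 1042.3115.
∂Q_d/∂P = −2·0.707·P = -43.5512, so E_p = -43.5512·(30.8/1042.3115) ≈ -1.29.
|E_p| > 1: demand is elastic.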